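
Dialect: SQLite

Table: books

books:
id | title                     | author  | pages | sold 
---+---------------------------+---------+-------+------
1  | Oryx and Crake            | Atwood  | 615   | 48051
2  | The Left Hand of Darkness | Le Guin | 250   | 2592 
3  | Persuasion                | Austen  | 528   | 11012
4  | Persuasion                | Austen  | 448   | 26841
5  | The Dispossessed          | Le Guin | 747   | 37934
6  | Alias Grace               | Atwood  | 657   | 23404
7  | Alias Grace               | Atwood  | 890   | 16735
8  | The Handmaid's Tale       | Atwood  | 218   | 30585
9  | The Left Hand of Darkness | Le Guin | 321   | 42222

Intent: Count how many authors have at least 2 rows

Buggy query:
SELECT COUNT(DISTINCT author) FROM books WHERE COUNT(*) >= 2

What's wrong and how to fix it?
Bug: COUNT(*) cannot appear in WHERE; the per-group count doesn't exist yet

Fix: Group first with HAVING COUNT(*) >= 2, then COUNT the resulting groups

Corrected query:
SELECT COUNT(*) FROM (SELECT author FROM books GROUP BY author HAVING COUNT(*) >= 2)

Result:
COUNT(*)
--------
3       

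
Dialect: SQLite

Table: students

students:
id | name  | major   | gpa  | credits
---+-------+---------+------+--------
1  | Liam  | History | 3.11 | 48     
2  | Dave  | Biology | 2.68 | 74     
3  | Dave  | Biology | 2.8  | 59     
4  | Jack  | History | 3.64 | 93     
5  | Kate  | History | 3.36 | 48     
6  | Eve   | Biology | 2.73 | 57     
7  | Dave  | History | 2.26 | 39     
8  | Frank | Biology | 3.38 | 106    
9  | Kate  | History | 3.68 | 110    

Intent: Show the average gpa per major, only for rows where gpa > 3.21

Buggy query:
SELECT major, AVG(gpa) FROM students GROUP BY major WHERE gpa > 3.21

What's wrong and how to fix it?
Bug: Row-level WHERE must come before GROUP BY in the clause order

Fix: Place WHERE between FROM and GROUP BY

Corrected query:
SELECT major, AVG(gpa) FROM students WHERE gpa > 3.21 GROUP BY major

Result:
major   | AVG(gpa)
--------+---------
Biology | 3.38    
History | 3.56    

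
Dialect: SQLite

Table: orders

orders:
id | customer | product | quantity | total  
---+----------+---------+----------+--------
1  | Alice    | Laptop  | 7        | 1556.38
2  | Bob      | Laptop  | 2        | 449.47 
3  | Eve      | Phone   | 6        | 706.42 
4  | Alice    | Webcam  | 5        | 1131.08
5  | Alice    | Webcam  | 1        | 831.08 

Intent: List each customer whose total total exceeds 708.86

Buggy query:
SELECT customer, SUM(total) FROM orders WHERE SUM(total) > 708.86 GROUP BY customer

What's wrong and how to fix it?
Bug: SUM(total) is an aggregate, but WHERE filters rows before aggregation

Fix: Use HAVING (which filters groups after aggregation) instead of WHERE

Corrected query:
SELECT customer, SUM(total) FROM orders GROUP BY customer HAVING SUM(total) > 708.86

Result:
customer | SUM(total)
---------+-----------
Alice    | 3518.54   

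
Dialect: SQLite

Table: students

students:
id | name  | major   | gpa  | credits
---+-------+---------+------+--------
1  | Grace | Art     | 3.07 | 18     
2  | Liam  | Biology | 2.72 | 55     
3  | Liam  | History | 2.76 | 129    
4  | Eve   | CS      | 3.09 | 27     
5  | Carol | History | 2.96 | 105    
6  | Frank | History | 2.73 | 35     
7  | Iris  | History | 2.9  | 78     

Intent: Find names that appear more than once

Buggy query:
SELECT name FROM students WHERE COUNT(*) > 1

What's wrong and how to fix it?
Bug: WHERE can't reference COUNT(*); aggregates are computed after WHERE

Fix: Group first, then use HAVING for the count condition

Corrected query:
SELECT name FROM students GROUP BY name HAVING COUNT(*) > 1

Result:
name
----
Liam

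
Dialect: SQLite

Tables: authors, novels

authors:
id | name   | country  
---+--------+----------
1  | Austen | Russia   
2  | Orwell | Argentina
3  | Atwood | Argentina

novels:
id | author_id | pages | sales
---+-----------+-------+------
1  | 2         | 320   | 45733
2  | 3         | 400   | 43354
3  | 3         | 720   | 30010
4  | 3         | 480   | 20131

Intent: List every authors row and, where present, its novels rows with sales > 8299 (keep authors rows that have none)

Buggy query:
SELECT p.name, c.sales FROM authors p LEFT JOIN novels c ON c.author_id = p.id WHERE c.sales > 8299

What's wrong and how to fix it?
Bug: A WHERE condition on the right-hand table after LEFT JOIN drops unmatched parents

Fix: Put 'c.sales > 8299' in the JOIN's ON clause instead of WHERE

Corrected query:
SELECT p.name, c.sales FROM authors p LEFT JOIN novels c ON c.author_id = p.id AND c.sales > 8299

Result:
name   | sales
-------+------
Austen | NULL 
Orwell | 45733
Atwood | 20131
Atwood | 30010
Atwood | 43354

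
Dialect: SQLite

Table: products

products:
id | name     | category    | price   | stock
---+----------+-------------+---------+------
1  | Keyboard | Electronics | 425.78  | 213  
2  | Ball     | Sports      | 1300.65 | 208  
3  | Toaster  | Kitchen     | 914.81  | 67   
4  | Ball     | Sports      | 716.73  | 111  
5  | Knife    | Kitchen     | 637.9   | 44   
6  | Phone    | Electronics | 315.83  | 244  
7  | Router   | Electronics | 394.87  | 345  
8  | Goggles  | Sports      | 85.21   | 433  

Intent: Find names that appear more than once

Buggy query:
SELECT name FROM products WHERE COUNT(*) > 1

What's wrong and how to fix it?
Bug: COUNT(*) is an aggregate and cannot be used in WHERE

Fix: Group first, then use HAVING for the count condition

Corrected query:
SELECT name FROM products GROUP BY name HAVING COUNT(*) > 1

Result:
name
----
Ball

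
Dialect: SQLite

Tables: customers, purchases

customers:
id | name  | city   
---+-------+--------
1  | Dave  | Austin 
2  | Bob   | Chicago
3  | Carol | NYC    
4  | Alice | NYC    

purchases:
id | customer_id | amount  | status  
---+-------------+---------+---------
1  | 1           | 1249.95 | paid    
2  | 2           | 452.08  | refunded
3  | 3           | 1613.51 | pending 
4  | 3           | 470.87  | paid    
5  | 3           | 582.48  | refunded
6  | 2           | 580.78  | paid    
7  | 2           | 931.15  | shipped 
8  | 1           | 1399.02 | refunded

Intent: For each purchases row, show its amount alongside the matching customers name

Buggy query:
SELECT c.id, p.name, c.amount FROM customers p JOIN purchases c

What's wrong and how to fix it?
Bug: Missing join condition: each purchases row is matched to all customers rows instead of just its own

Fix: Add ON c.customer_id = p.id to the JOIN

Corrected query:
SELECT c.id, p.name, c.amount FROM customers p JOIN purchases c ON c.customer_id = p.id

Result:
id | name  | amount 
---+-------+--------
1  | Dave  | 1249.95
2  | Bob   | 452.08 
3  | Carol | 1613.51
4  | Carol | 470.87 
5  | Carol | 582.48 
6  | Bob   | 580.78 
7  | Bob   | 931.15 
8  | Dave  | 1399.02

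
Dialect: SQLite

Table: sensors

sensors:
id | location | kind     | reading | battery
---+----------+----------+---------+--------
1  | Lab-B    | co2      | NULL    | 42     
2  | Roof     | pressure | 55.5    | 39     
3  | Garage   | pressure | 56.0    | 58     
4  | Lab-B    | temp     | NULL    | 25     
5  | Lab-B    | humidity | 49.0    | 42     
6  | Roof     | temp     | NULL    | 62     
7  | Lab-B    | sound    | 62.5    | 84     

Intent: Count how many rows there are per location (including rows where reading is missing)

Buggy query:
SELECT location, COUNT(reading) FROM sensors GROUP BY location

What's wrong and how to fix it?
Bug: COUNT(reading) skips NULLs, so groups with missing reading are undercounted

Fix: Replace COUNT(reading) with COUNT(*)

Corrected query:
SELECT location, COUNT(*) FROM sensors GROUP BY location

Result:
location | COUNT(*)
---------+---------
Garage   | 1       
Lab-B    | 4       
Roof     | 2       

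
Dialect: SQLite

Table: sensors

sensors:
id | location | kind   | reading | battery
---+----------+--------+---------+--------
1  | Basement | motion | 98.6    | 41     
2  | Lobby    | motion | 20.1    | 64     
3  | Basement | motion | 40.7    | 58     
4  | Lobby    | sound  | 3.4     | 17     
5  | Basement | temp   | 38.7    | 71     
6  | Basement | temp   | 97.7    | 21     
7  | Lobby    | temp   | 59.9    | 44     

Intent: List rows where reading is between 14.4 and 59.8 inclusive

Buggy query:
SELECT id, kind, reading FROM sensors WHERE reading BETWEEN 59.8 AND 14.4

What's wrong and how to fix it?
Bug: The bounds are reversed; BETWEEN a AND b requires a <= b to match anything

Fix: Swap the bounds so the smaller value comes first

Corrected query:
SELECT id, kind, reading FROM sensors WHERE reading BETWEEN 14.4 AND 59.8

Result:
id | kind   | reading
---+--------+--------
2  | motion | 20.1   
3  | motion | 40.7   
5  | temp   | 38.7   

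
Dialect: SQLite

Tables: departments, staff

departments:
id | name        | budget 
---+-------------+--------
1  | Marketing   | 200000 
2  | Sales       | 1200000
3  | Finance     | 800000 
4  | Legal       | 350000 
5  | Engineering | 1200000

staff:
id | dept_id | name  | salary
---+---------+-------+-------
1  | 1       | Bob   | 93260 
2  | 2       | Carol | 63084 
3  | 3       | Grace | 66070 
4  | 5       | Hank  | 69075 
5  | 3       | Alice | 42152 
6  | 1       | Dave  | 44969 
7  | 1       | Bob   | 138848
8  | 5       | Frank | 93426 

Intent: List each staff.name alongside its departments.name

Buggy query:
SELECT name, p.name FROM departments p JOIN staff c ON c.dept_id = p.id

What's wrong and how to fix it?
Bug: Both tables have a 'name' column; the unqualified reference is ambiguous

Fix: Prefix ambiguous columns with the table alias

Corrected query:
SELECT c.name, p.name FROM departments p JOIN staff c ON c.dept_id = p.id

Result:
name  | name       
------+------------
Bob   | Marketing  
Carol | Sales      
Grace | Finance    
Hank  | Engineering
Alice | Finance    
Dave  | Marketing  
Bob   | Marketing  
Frank | Engineering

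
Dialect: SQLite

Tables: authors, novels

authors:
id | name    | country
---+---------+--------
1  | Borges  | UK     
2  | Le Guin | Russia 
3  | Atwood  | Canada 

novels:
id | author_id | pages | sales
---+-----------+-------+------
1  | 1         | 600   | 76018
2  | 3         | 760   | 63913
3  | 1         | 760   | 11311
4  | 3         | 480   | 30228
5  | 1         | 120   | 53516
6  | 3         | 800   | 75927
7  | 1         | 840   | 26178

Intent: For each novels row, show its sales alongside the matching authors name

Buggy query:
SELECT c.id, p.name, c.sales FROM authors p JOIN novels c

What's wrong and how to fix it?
Bug: JOIN with no ON clause produces a cartesian product; every novels row pairs with every authors row

Fix: Add ON c.author_id = p.id to the JOIN

Corrected query:
SELECT c.id, p.name, c.sales FROM authors p JOIN novels c ON c.author_id = p.id

Result:
id | name   | sales
---+--------+------
1  | Borges | 76018
2  | Atwood | 63913
3  | Borges | 11311
4  | Atwood | 30228
5  | Borges | 53516
6  | Atwood | 75927
7  | Borges | 26178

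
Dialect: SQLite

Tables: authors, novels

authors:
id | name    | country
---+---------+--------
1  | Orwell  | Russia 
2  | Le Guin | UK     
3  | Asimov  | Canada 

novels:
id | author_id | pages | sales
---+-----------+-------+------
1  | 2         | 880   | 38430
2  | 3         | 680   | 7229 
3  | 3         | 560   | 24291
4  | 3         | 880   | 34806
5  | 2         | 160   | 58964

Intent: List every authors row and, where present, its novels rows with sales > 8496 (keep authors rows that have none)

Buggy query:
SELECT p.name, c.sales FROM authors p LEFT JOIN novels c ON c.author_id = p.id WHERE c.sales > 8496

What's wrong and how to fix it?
Bug: A WHERE condition on the right-hand table after LEFT JOIN drops unmatched parents

Fix: Move the right-table condition into the ON clause so unmatched parents are kept

Corrected query:
SELECT p.name, c.sales FROM authors p LEFT JOIN novels c ON c.author_id = p.id AND c.sales > 8496

Result:
name    | sales
--------+------
Orwell  | NULL 
Le Guin | 38430
Le Guin | 58964
Asimov  | 24291
Asimov  | 34806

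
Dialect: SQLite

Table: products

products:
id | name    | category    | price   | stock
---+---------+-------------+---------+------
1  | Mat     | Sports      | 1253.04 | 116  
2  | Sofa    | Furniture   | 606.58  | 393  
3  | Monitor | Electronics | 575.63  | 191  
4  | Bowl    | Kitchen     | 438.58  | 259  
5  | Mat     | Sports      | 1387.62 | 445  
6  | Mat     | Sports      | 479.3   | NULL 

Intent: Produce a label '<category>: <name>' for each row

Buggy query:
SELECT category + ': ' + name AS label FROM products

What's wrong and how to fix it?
Bug: '+' is numeric addition; on text columns SQLite converts them to 0 instead of concatenating

Fix: Use the || operator for string concatenation

Corrected query:
SELECT category || ': ' || name AS label FROM products

Result:
label               
--------------------
Sports: Mat         
Furniture: Sofa     
Electronics: Monitor
Kitchen: Bowl       
Sports: Mat         
Sports: Mat         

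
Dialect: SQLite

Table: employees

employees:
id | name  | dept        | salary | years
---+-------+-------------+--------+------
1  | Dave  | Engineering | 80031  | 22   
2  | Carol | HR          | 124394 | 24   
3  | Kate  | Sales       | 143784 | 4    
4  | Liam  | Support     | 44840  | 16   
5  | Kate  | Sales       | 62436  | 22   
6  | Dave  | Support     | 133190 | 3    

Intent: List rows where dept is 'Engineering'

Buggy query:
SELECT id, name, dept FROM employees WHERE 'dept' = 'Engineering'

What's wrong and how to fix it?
Bug: Single quotes denote string literals in SQL; the column name is being compared as a constant string

Fix: Reference the column as dept without single quotes

Corrected query:
SELECT id, name, dept FROM employees WHERE dept = 'Engineering'

Result:
id | name | dept       
---+------+------------
1  | Dave | Engineering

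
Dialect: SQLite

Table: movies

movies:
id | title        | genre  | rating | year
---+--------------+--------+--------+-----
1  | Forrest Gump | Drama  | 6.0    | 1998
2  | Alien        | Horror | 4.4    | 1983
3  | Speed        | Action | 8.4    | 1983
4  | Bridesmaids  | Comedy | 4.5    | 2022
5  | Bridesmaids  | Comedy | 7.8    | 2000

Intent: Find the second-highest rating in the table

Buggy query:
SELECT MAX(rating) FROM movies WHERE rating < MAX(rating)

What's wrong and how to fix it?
Bug: MAX(rating) on the right of the comparison is an aggregate-in-WHERE error

Fix: Compute the overall MAX in a subquery, then take MAX of rows below it

Corrected query:
SELECT MAX(rating) FROM movies WHERE rating < (SELECT MAX(rating) FROM movies)

Result:
MAX(rating)
-----------
7.8        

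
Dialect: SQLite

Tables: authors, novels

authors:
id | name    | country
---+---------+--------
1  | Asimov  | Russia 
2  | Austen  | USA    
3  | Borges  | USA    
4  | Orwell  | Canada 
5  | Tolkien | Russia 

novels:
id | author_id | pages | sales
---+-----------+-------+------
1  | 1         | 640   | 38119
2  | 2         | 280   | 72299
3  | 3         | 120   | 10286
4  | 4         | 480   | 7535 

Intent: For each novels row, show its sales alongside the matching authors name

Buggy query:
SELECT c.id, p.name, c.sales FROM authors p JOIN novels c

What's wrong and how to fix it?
Bug: Missing join condition: each novels row is matched to all authors rows instead of just its own

Fix: Specify the join condition linking the foreign key to the parent id

Corrected query:
SELECT c.id, p.name, c.sales FROM authors p JOIN novels c ON c.author_id = p.id

Result:
id | name   | sales
---+--------+------
1  | Asimov | 38119
2  | Austen | 72299
3  | Borges | 10286
4  | Orwell | 7535 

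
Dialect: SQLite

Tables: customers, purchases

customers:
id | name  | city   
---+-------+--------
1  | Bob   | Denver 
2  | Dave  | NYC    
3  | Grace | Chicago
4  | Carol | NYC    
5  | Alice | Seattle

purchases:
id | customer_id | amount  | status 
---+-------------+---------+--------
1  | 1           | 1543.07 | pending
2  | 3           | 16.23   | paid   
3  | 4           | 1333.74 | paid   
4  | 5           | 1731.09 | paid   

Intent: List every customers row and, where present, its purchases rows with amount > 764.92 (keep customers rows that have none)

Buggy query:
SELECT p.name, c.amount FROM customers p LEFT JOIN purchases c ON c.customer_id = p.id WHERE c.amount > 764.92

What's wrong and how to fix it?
Bug: A WHERE condition on the right-hand table after LEFT JOIN drops unmatched parents

Fix: Move the right-table condition into the ON clause so unmatched parents are kept

Corrected query:
SELECT p.name, c.amount FROM customers p LEFT JOIN purchases c ON c.customer_id = p.id AND c.amount > 764.92

Result:
name  | amount 
------+--------
Bob   | 1543.07
Dave  | NULL   
Grace | NULL   
Carol | 1333.74
Alice | 1731.09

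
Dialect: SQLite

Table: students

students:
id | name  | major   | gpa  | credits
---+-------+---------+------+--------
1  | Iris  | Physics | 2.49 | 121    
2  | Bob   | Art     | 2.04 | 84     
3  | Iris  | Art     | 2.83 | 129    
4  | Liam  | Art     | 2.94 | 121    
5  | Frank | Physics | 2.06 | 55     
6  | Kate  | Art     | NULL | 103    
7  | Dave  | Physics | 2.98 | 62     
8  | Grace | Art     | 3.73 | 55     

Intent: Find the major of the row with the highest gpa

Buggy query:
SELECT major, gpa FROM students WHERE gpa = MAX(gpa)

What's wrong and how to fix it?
Bug: WHERE is evaluated per row; an aggregate over the whole table isn't defined there

Fix: Wrap MAX in a scalar subquery so WHERE compares against a single value

Corrected query:
SELECT major, gpa FROM students WHERE gpa = (SELECT MAX(gpa) FROM students)

Result:
major | gpa 
------+-----
Art   | 3.73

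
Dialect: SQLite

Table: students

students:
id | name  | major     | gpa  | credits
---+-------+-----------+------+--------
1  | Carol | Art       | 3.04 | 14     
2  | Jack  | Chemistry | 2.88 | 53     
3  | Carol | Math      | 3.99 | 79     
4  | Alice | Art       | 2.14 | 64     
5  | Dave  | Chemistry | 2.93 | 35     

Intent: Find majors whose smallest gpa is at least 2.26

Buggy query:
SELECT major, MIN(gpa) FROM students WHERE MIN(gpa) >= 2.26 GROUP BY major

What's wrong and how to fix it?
Bug: Aggregates like MIN are computed per group after WHERE runs

Fix: Use HAVING for the per-group MIN condition

Corrected query:
SELECT major, MIN(gpa) FROM students GROUP BY major HAVING MIN(gpa) >= 2.26

Result:
major     | MIN(gpa)
----------+---------
Chemistry | 2.88    
Math      | 3.99    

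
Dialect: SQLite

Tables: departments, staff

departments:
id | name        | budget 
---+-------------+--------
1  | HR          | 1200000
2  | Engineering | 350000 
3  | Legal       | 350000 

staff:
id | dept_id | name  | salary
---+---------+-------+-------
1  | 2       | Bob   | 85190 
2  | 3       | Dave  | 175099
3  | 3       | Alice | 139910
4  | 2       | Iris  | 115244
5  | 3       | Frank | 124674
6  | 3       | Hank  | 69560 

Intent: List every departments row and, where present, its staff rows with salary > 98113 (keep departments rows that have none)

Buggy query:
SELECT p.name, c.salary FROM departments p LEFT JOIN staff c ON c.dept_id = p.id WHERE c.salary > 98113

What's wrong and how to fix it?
Bug: Filtering c.salary in WHERE discards the NULL rows produced by LEFT JOIN, turning it into an inner join

Fix: Put 'c.salary > 98113' in the JOIN's ON clause instead of WHERE

Corrected query:
SELECT p.name, c.salary FROM departments p LEFT JOIN staff c ON c.dept_id = p.id AND c.salary > 98113

Result:
name        | salary
------------+-------
HR          | NULL  
Engineering | 115244
Legal       | 124674
Legal       | 139910
Legal       | 175099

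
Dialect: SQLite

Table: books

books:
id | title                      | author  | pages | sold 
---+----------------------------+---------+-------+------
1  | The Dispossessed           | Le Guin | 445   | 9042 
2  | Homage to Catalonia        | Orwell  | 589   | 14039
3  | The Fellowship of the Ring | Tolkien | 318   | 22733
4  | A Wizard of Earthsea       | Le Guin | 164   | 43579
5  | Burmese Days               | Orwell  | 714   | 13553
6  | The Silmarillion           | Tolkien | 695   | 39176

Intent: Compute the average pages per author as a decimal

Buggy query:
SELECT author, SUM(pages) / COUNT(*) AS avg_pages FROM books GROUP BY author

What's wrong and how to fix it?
Bug: Both operands are integers, so '/' performs integer division and truncates

Fix: Multiply by 1.0 (or CAST to REAL) to force floating-point division

Corrected query:
SELECT author, SUM(pages) * 1.0 / COUNT(*) AS avg_pages FROM books GROUP BY author

Result:
author  | avg_pages
--------+----------
Le Guin | 304.5    
Orwell  | 651.5    
Tolkien | 506.5    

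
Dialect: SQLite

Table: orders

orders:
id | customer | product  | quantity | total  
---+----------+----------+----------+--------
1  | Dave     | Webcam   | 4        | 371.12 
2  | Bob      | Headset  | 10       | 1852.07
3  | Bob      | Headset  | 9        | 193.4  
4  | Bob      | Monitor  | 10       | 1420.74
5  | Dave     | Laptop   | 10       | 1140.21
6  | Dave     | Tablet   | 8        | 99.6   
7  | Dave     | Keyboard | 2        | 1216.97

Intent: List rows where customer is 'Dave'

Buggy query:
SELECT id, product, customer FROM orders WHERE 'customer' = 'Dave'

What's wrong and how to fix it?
Bug: Single quotes denote string literals in SQL; the column name is being compared as a constant string

Fix: Reference the column as customer without single quotes

Corrected query:
SELECT id, product, customer FROM orders WHERE customer = 'Dave'

Result:
id | product  | customer
---+----------+---------
1  | Webcam   | Dave    
5  | Laptop   | Dave    
6  | Tablet   | Dave    
7  | Keyboard | Dave    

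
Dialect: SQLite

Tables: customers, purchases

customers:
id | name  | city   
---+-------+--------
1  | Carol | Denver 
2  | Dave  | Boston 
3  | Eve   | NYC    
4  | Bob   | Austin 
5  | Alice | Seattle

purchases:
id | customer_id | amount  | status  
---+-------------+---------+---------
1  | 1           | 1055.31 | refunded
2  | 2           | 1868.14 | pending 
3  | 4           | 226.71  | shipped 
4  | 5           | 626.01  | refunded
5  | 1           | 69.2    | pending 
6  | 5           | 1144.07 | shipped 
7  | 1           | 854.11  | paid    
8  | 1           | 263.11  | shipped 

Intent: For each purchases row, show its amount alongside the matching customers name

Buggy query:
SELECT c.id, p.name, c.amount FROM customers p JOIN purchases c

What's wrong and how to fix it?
Bug: JOIN with no ON clause produces a cartesian product; every purchases row pairs with every customers row

Fix: Add ON c.customer_id = p.id to the JOIN

Corrected query:
SELECT c.id, p.name, c.amount FROM customers p JOIN purchases c ON c.customer_id = p.id

Result:
id | name  | amount 
---+-------+--------
1  | Carol | 1055.31
2  | Dave  | 1868.14
3  | Bob   | 226.71 
4  | Alice | 626.01 
5  | Carol | 69.2   
6  | Alice | 1144.07
7  | Carol | 854.11 
8  | Carol | 263.11 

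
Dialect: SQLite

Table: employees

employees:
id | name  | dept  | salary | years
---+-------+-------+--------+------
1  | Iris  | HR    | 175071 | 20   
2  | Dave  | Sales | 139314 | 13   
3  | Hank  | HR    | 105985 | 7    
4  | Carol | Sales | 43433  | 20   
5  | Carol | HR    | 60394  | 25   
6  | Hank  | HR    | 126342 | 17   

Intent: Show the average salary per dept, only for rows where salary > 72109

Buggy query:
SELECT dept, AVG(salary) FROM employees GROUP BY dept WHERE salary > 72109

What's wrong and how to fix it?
Bug: Row-level WHERE must come before GROUP BY in the clause order

Fix: Place WHERE between FROM and GROUP BY

Corrected query:
SELECT dept, AVG(salary) FROM employees WHERE salary > 72109 GROUP BY dept

Result:
dept  | AVG(salary)  
------+--------------
HR    | 135799.333333
Sales | 139314       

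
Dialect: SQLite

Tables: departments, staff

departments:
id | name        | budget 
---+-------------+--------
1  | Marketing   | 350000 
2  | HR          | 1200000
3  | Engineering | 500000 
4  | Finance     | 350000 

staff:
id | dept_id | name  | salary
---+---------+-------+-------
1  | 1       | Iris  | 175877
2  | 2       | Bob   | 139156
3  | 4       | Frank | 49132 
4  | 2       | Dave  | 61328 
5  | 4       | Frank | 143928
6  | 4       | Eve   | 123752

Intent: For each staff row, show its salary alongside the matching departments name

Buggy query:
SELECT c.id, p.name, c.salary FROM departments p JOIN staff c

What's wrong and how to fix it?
Bug: Missing join condition: each staff row is matched to all departments rows instead of just its own

Fix: Specify the join condition linking the foreign key to the parent id

Corrected query:
SELECT c.id, p.name, c.salary FROM departments p JOIN staff c ON c.dept_id = p.id

Result:
id | name      | salary
---+-----------+-------
1  | Marketing | 175877
2  | HR        | 139156
3  | Finance   | 49132 
4  | HR        | 61328 
5  | Finance   | 143928
6  | Finance   | 123752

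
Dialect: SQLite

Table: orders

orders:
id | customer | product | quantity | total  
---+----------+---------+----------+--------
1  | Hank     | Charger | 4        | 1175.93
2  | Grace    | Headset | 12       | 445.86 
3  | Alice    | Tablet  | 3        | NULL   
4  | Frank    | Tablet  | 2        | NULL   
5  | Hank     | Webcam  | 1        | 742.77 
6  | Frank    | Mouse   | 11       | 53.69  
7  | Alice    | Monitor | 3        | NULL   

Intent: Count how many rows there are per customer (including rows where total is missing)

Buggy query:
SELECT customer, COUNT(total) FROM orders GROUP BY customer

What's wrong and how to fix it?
Bug: COUNT(column) counts non-NULL values only; rows with NULL total aren't counted

Fix: Use COUNT(*) to count all rows regardless of NULL

Corrected query:
SELECT customer, COUNT(*) FROM orders GROUP BY customer

Result:
customer | COUNT(*)
---------+---------
Alice    | 2       
Frank    | 2       
Grace    | 1       
Hank     | 2       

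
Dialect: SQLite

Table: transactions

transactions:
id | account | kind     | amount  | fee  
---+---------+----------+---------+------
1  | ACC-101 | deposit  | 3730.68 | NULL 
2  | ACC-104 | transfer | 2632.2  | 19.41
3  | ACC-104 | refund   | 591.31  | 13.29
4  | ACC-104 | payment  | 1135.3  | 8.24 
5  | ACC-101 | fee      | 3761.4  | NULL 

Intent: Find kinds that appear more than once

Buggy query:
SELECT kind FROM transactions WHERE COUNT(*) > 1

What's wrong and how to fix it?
Bug: COUNT(*) is an aggregate and cannot be used in WHERE

Fix: Group first, then use HAVING for the count condition

Corrected query:
SELECT kind FROM transactions GROUP BY kind HAVING COUNT(*) > 1

Result:
(no rows)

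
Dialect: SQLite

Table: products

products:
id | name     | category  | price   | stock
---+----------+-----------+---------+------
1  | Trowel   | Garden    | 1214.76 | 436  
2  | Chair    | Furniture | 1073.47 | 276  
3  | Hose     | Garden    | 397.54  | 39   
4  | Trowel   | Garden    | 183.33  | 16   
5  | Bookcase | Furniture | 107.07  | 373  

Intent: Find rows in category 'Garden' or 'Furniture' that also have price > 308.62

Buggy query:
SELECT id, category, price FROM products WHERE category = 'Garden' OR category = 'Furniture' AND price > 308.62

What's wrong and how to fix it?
Bug: Without parentheses, AND is evaluated before OR, so the price filter only applies to the 'Furniture' branch

Fix: Add parentheses around the OR so the AND applies to both alternatives

Corrected query:
SELECT id, category, price FROM products WHERE (category = 'Garden' OR category = 'Furniture') AND price > 308.62

Result:
id | category  | price  
---+-----------+--------
1  | Garden    | 1214.76
2  | Furniture | 1073.47
3  | Garden    | 397.54 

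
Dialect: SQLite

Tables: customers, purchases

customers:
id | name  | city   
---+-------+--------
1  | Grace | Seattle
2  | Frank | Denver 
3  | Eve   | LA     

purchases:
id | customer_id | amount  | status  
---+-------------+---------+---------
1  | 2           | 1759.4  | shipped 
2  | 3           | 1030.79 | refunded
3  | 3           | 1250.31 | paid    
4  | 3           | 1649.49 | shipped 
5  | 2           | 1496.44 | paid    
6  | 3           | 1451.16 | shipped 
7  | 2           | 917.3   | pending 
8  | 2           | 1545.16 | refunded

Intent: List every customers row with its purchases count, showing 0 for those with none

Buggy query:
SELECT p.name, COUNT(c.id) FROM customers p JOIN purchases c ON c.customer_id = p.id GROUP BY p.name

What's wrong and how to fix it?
Bug: An inner join excludes parents with zero children

Fix: Use LEFT JOIN so parents without children still appear (COUNT(c.id) gives 0)

Corrected query:
SELECT p.name, COUNT(c.id) FROM customers p LEFT JOIN purchases c ON c.customer_id = p.id GROUP BY p.name

Result:
name  | COUNT(c.id)
------+------------
Eve   | 4          
Frank | 4          
Grace | 0          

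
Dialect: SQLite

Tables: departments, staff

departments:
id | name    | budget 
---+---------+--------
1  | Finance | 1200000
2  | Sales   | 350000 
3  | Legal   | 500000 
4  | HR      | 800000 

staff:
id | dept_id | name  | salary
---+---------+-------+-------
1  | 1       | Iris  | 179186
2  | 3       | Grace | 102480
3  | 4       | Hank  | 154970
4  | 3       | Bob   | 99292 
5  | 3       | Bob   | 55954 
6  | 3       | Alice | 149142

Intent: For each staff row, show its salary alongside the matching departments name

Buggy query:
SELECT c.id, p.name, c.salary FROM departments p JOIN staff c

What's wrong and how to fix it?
Bug: Missing join condition: each staff row is matched to all departments rows instead of just its own

Fix: Add ON c.dept_id = p.id to the JOIN

Corrected query:
SELECT c.id, p.name, c.salary FROM departments p JOIN staff c ON c.dept_id = p.id

Result:
id | name    | salary
---+---------+-------
1  | Finance | 179186
2  | Legal   | 102480
3  | HR      | 154970
4  | Legal   | 99292 
5  | Legal   | 55954 
6  | Legal   | 149142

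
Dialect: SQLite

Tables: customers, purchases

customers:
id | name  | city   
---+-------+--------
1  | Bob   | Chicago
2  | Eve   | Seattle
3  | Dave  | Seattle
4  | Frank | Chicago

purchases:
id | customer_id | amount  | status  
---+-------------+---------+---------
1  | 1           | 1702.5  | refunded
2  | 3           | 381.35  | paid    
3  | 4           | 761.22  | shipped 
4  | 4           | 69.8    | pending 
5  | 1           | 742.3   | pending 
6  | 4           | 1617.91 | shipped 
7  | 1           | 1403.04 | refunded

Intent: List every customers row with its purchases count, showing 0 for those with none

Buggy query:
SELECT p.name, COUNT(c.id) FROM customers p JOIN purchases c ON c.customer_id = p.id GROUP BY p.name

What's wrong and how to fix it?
Bug: INNER JOIN drops customers rows that have no matching purchases rows

Fix: Switch to LEFT JOIN to retain unmatched parent rows

Corrected query:
SELECT p.name, COUNT(c.id) FROM customers p LEFT JOIN purchases c ON c.customer_id = p.id GROUP BY p.name

Result:
name  | COUNT(c.id)
------+------------
Bob   | 3          
Dave  | 1          
Eve   | 0          
Frank | 3          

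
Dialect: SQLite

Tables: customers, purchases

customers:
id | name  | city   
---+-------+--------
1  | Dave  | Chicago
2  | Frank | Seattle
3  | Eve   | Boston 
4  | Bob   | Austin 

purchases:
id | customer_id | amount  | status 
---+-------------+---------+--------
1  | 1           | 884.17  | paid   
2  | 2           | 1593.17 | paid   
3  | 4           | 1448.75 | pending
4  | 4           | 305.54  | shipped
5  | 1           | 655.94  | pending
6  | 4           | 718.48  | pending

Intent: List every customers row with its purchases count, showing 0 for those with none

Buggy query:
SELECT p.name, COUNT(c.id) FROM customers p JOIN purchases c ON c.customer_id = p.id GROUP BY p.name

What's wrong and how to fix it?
Bug: INNER JOIN drops customers rows that have no matching purchases rows

Fix: Use LEFT JOIN so parents without children still appear (COUNT(c.id) gives 0)

Corrected query:
SELECT p.name, COUNT(c.id) FROM customers p LEFT JOIN purchases c ON c.customer_id = p.id GROUP BY p.name

Result:
name  | COUNT(c.id)
------+------------
Bob   | 3          
Dave  | 2          
Eve   | 0          
Frank | 1          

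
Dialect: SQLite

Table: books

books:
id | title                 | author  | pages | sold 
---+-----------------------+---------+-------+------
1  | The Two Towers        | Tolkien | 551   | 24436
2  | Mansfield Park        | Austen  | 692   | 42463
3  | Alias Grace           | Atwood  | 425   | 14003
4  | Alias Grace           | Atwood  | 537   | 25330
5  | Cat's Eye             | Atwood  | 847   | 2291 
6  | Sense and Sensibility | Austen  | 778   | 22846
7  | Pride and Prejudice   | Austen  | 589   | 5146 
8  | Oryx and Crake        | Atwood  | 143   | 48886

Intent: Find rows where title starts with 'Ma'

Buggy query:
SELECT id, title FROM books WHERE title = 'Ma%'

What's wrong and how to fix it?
Bug: '=' compares the literal string including the % character; pattern matching needs LIKE

Fix: Replace '=' with LIKE so 'Ma%' is treated as a pattern

Corrected query:
SELECT id, title FROM books WHERE title LIKE 'Ma%'

Result:
id | title         
---+---------------
2  | Mansfield Park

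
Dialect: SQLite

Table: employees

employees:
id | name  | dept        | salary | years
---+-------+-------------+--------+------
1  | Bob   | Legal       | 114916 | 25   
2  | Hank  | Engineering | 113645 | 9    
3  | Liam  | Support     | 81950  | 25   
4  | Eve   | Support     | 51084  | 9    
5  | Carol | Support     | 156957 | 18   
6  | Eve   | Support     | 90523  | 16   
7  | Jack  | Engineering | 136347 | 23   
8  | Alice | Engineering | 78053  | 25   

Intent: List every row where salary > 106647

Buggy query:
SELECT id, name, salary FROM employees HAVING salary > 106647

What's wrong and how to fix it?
Bug: HAVING filters the output of aggregation, but this query has no GROUP BY and no aggregate functions, so SQLite rejects it (HAVING clause on a non-aggregate query); the condition here is per row

Fix: Replace HAVING with WHERE since the condition applies to individual rows

Corrected query:
SELECT id, name, salary FROM employees WHERE salary > 106647

Result:
id | name  | salary
---+-------+-------
1  | Bob   | 114916
2  | Hank  | 113645
5  | Carol | 156957
7  | Jack  | 136347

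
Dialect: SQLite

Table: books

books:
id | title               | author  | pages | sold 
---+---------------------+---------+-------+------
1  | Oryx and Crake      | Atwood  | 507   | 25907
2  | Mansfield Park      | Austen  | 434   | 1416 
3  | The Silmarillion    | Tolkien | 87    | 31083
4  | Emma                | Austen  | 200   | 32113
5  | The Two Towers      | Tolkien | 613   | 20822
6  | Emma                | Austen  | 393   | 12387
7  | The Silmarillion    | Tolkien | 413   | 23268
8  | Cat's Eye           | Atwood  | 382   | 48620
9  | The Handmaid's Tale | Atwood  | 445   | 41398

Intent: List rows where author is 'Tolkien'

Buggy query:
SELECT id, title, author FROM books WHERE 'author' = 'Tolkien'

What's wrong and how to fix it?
Bug: Single quotes denote string literals in SQL; the column name is being compared as a constant string

Fix: Reference the column as author without single quotes

Corrected query:
SELECT id, title, author FROM books WHERE author = 'Tolkien'

Result:
id | title            | author 
---+------------------+--------
3  | The Silmarillion | Tolkien
5  | The Two Towers   | Tolkien
7  | The Silmarillion | Tolkien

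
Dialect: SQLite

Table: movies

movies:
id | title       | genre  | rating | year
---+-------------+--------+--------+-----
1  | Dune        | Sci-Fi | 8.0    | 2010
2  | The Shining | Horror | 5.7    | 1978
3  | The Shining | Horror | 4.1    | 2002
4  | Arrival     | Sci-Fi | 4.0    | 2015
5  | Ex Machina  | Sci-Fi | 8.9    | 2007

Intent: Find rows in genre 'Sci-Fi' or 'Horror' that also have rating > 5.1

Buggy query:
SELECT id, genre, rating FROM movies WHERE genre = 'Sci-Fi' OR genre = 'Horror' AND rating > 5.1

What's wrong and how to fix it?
Bug: Without parentheses, AND is evaluated before OR, so the rating filter only applies to the 'Horror' branch

Fix: Group the OR with parentheses (or use IN), then AND the threshold

Corrected query:
SELECT id, genre, rating FROM movies WHERE (genre = 'Sci-Fi' OR genre = 'Horror') AND rating > 5.1

Result:
id | genre  | rating
---+--------+-------
1  | Sci-Fi | 8     
2  | Horror | 5.7   
5  | Sci-Fi | 8.9   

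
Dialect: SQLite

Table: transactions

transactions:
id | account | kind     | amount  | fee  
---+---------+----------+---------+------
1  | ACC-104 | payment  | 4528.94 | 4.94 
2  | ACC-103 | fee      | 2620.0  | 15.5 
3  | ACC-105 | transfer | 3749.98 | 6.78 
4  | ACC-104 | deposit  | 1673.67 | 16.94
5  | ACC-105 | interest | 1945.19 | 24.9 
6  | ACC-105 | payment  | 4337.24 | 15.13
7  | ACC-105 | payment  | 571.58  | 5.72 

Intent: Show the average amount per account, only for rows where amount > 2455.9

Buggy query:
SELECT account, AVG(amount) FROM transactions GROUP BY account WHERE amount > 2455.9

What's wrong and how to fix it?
Bug: Row-level WHERE must come before GROUP BY in the clause order

Fix: Place WHERE between FROM and GROUP BY

Corrected query:
SELECT account, AVG(amount) FROM transactions WHERE amount > 2455.9 GROUP BY account

Result:
account | AVG(amount)
--------+------------
ACC-103 | 2620       
ACC-104 | 4528.94    
ACC-105 | 4043.61    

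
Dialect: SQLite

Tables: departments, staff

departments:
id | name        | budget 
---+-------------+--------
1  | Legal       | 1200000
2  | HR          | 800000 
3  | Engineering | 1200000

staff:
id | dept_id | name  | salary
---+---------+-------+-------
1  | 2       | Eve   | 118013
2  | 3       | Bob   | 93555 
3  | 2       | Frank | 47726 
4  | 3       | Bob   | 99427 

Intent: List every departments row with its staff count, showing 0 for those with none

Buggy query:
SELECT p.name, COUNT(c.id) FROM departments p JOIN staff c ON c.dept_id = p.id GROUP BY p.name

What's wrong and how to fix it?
Bug: INNER JOIN drops departments rows that have no matching staff rows

Fix: Switch to LEFT JOIN to retain unmatched parent rows

Corrected query:
SELECT p.name, COUNT(c.id) FROM departments p LEFT JOIN staff c ON c.dept_id = p.id GROUP BY p.name

Result:
name        | COUNT(c.id)
------------+------------
Engineering | 2          
HR          | 2          
Legal       | 0          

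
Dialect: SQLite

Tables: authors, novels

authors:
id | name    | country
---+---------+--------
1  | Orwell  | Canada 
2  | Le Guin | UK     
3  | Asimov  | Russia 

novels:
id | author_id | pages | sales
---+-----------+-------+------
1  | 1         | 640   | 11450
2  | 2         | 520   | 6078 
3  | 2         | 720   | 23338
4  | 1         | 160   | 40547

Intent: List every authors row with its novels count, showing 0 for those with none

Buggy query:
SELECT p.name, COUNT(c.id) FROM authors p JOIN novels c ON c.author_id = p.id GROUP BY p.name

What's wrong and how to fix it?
Bug: INNER JOIN drops authors rows that have no matching novels rows

Fix: Switch to LEFT JOIN to retain unmatched parent rows

Corrected query:
SELECT p.name, COUNT(c.id) FROM authors p LEFT JOIN novels c ON c.author_id = p.id GROUP BY p.name

Result:
name    | COUNT(c.id)
--------+------------
Asimov  | 0          
Le Guin | 2          
Orwell  | 2          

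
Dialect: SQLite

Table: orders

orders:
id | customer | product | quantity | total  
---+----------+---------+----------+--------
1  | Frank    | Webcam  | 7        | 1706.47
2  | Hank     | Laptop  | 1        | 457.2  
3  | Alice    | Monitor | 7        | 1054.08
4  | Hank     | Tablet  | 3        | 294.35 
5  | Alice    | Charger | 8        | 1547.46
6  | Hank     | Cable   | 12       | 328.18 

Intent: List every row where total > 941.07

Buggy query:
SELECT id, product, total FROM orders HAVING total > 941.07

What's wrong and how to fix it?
Bug: This is a non-aggregate query (no GROUP BY, no aggregates), so in SQLite the HAVING clause is invalid here; a row-level condition belongs in WHERE

Fix: Replace HAVING with WHERE since the condition applies to individual rows

Corrected query:
SELECT id, product, total FROM orders WHERE total > 941.07

Result:
id | product | total  
---+---------+--------
1  | Webcam  | 1706.47
3  | Monitor | 1054.08
5  | Charger | 1547.46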